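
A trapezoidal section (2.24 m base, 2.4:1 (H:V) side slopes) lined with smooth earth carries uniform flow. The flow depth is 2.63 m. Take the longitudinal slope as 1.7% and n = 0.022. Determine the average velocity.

V = 7.46 m/s

With bottom width b = 2.24 m and side slope z = 2.4: A = (b + zy)y = (2.24 + 2.4×2.63)×2.63 = 22.49 m²; P = b + 2y√(1+z²) = 2.24 + 2×2.63×2.6 = 15.92 m.
Hydraulic radius R = A/P = 22.49/15.92 = 1.413 m.
From Manning's equation, V = (1/n) R^(2/3) S^(1/2) = (1/0.022) × 1.413^(2/3) × 0.017^(1/2) = 7.46 m/s.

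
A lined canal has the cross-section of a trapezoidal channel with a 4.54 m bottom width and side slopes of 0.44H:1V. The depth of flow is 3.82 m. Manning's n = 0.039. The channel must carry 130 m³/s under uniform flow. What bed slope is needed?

With bottom width b = 4.54 m and side slope z = 0.44: A = (b + zy)y = (4.54 + 0.44×3.82)×3.82 = 23.76 m²; P = b + 2y√(1+z²) = 4.54 + 2×3.82×1.093 = 12.89 m.
Hydraulic radius R = A/P = 23.76/12.89 = 1.844 m.
From Manning's equation, S = [nQ / (1 A R^(2/3))]² = [0.039 × 130 / (1 × 23.76 × 1.844^(2/3))]² = 0.0201.

S = 0.0201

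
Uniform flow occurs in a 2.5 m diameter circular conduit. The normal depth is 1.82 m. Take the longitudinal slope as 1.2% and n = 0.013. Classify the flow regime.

For a circular section of diameter D = 2.5 m at depth y = 1.82 m, the central angle is θ = 2 arccos(1 − 2y/D) = 4.089 rad. Then A = (D²/8)(θ − sin θ) = 3.828 m² and P = Dθ/2 = 5.111 m.
Hydraulic radius R = A/P = 3.828/5.111 = 0.7491 m.
V = (1/n) R^(2/3) √S = (1/0.013) × 0.7491^(2/3) × √0.012 = 6.95 m/s. Hydraulic depth D_h = A/T = 3.828/2.225 = 1.721 m.
Froude number Fr = V/√(g·D_h) = 6.95/√(9.81×1.721) = 1.69, which is greater than 1, so the flow is supercritical.

supercritical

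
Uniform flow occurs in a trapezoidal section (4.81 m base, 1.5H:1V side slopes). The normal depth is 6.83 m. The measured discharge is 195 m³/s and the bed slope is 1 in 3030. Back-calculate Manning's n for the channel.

With bottom width b = 4.81 m and side slope z = 1.5: A = (b + zy)y = (4.81 + 1.5×6.83)×6.83 = 102.8 m²; P = b + 2y√(1+z²) = 4.81 + 2×6.83×1.803 = 29.44 m.
Hydraulic radius R = A/P = 102.8/29.44 = 3.493 m.
Rearranging Manning's equation: n = (1/Q) A R^(2/3) S^(1/2) = (1/195) × 102.8 × 3.493^(2/3) × √0.00033 = 0.0221.

n = 0.0221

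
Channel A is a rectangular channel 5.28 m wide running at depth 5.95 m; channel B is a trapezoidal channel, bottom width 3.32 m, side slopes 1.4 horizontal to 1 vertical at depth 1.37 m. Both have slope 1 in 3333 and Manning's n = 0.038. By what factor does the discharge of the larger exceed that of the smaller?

Channel A: Flow area A = b·y = 5.28 × 5.95 = 31.42 m². Wetted perimeter P = b + 2y = 5.28 + 2×5.95 = 17.18 m. Hydraulic radius R = A/P = 31.42/17.18 = 1.829 m. Q_A = (1/0.038)·31.42·1.829^(2/3)·√0.0003 = 21.41 m³/s.
Channel B: With bottom width b = 3.32 m and side slope z = 1.4: A = (b + zy)y = (3.32 + 1.4×1.37)×1.37 = 7.176 m²; P = b + 2y√(1+z²) = 3.32 + 2×1.37×1.72 = 8.034 m. Hydraulic radius R = A/P = 7.176/8.034 = 0.8932 m. Q_B = (1/0.038)·7.176·0.8932^(2/3)·√0.0003 = 3.034 m³/s.
The larger discharge is 21.41 m³/s and the smaller is 3.034 m³/s; the ratio is 7.06.

7.06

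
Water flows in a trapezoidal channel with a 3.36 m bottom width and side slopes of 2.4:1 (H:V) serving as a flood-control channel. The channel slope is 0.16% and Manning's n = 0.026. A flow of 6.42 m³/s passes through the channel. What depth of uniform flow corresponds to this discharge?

y_n = 0.971 m

Manning's equation rearranged: A R^(2/3) = nQ / (1·√S) = 0.026 × 6.42 / (√0.0016) = 4.173.
Trying y = 0.803 m: A R^(2/3) = 2.896 — low.
Trying y = 0.971 m: A R^(2/3) = 4.176 — close enough.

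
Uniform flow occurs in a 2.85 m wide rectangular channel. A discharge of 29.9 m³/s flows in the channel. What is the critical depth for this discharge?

y_c = 2.24 m

For a rectangular channel, critical depth y_c = (q²/g)^(1/3) where q = Q/b = 29.9/2.85 = 10.49 m²/s.
So y_c = (10.49²/9.81)^(1/3) = 2.24 m.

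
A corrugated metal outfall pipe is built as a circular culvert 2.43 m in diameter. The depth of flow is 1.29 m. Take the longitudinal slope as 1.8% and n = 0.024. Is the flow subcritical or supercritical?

For a circular section of diameter D = 2.43 m at depth y = 1.29 m, the central angle is θ = 2 arccos(1 − 2y/D) = 3.265 rad. Then A = (D²/8)(θ − sin θ) = 2.501 m² and P = Dθ/2 = 3.967 m.
Hydraulic radius R = A/P = 2.501/3.967 = 0.6304 m.
V = (1/n) R^(2/3) √S = (1/0.024) × 0.6304^(2/3) × √0.018 = 4.11 m/s. Hydraulic depth D_h = A/T = 2.501/2.425 = 1.031 m.
Froude number Fr = V/√(g·D_h) = 4.11/√(9.81×1.031) = 1.29, which is greater than 1, so the flow is supercritical.

supercritical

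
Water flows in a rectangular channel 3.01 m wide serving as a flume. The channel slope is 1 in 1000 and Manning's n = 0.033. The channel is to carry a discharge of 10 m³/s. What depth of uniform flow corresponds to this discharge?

y_n = 3.38 m

Manning's equation rearranged: A R^(2/3) = nQ / (1·√S) = 0.033 × 10 / (√0.001) = 10.44.
Try y = 3.76 m: A R^(2/3) = 11.88 — high.
Try y = 3.38 m: A R^(2/3) = 10.45 — ≈ 10.44.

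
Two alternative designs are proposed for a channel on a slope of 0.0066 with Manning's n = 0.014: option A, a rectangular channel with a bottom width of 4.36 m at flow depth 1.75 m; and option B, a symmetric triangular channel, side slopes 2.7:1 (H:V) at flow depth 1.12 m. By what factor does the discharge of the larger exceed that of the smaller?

Channel A: Flow area A = b·y = 4.36 × 1.75 = 7.63 m². Wetted perimeter P = b + 2y = 4.36 + 2×1.75 = 7.86 m. Hydraulic radius R = A/P = 7.63/7.86 = 0.9707 m. Q_A = (1/0.014)·7.63·0.9707^(2/3)·√0.0066 = 43.41 m³/s.
Channel B: For a triangular section with side slope z = 2.7: A = zy² = 2.7×1.12² = 3.387 m²; P = 2y√(1+z²) = 2×1.12×2.879 = 6.449 m. Hydraulic radius R = A/P = 3.387/6.449 = 0.5251 m. Q_B = (1/0.014)·3.387·0.5251^(2/3)·√0.0066 = 12.79 m³/s.
The larger discharge is 43.41 m³/s and the smaller is 12.79 m³/s; the ratio is 3.39.

3.39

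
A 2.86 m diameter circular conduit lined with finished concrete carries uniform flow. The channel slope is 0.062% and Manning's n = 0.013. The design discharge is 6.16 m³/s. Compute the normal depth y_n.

y_n = 1.64 m

Manning's equation rearranged: A R^(2/3) = nQ / (1·√S) = 0.013 × 6.16 / (√0.00062) = 3.216.
Try y = 1.23 m: A R^(2/3) = 1.974 — low.
Try y = 2 m: A R^(2/3) = 4.295 — high.
Try y = 1.64 m: A R^(2/3) = 3.216 — matches.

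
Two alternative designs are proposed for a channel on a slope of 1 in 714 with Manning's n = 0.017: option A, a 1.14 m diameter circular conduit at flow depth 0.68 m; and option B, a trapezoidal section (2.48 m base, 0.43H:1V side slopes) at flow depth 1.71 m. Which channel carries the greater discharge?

channel B

Channel A: For a circular section of diameter D = 1.14 m at depth y = 0.68 m, the central angle is θ = 2 arccos(1 − 2y/D) = 3.53 rad. Then A = (D²/8)(θ − sin θ) = 0.635 m² and P = Dθ/2 = 2.012 m. Hydraulic radius R = A/P = 0.635/2.012 = 0.3156 m. Q_A = (1/0.017)·0.635·0.3156^(2/3)·√0.001401 = 0.6479 m³/s.
Channel B: With bottom width b = 2.48 m and side slope z = 0.43: A = (b + zy)y = (2.48 + 0.43×1.71)×1.71 = 5.498 m²; P = b + 2y√(1+z²) = 2.48 + 2×1.71×1.089 = 6.203 m. Hydraulic radius R = A/P = 5.498/6.203 = 0.8864 m. Q_B = (1/0.017)·5.498·0.8864^(2/3)·√0.001401 = 11.17 m³/s.
Q_A = 0.6479 m³/s vs Q_B = 11.17 m³/s, so channel B carries more.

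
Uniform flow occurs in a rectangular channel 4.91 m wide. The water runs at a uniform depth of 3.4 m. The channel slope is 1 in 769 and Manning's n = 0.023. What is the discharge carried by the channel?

Q = 33.2 m³/s

Flow area A = b·y = 4.91 × 3.4 = 16.69 m². Wetted perimeter P = b + 2y = 4.91 + 2×3.4 = 11.71 m.
Hydraulic radius R = A/P = 16.69/11.71 = 1.426 m.
Manning's equation: Q = (1/n) A R^(2/3) S^(1/2) = (1/0.023) × 16.69 × 1.426^(2/3) × 0.0013^(1/2) = 33.2 m³/s.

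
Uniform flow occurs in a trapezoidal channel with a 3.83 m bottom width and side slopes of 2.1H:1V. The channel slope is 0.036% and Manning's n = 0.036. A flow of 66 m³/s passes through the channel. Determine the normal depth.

y_n = 4.81 m

Manning's equation rearranged: A R^(2/3) = nQ / (1·√S) = 0.036 × 66 / (√0.00036) = 125.2.
At y = 3.41 m: A R^(2/3) = 57.56 — short.
At y = 5.66 m: A R^(2/3) = 182.9 — over.
At y = 4.81 m: A R^(2/3) = 125.3 — matches.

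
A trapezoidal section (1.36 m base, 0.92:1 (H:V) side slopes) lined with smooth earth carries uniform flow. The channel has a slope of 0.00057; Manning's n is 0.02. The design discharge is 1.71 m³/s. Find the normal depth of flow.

Manning's equation rearranged: A R^(2/3) = nQ / (1·√S) = 0.02 × 1.71 / (√0.00057) = 1.432.
Try y = 1.04 m: A R^(2/3) = 1.667 — over.
Try y = 0.661 m: A R^(2/3) = 0.7205 — short.
Try y = 0.96 m: A R^(2/3) = 1.433 — matches.

y_n = 0.96 m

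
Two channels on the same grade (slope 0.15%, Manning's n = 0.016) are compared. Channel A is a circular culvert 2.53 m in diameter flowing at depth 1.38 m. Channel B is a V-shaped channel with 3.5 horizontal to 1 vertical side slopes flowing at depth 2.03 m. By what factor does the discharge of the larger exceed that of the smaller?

Channel A: For a circular section of diameter D = 2.53 m at depth y = 1.38 m, the central angle is θ = 2 arccos(1 − 2y/D) = 3.324 rad. Then A = (D²/8)(θ − sin θ) = 2.804 m² and P = Dθ/2 = 4.204 m. Hydraulic radius R = A/P = 2.804/4.204 = 0.667 m. Q_A = (1/0.016)·2.804·0.667^(2/3)·√0.0015 = 5.182 m³/s.
Channel B: For a triangular section with side slope z = 3.5: A = zy² = 3.5×2.03² = 14.42 m²; P = 2y√(1+z²) = 2×2.03×3.64 = 14.78 m. Hydraulic radius R = A/P = 14.42/14.78 = 0.9759 m. Q_B = (1/0.016)·14.42·0.9759^(2/3)·√0.0015 = 34.35 m³/s.
The larger discharge is 34.35 m³/s and the smaller is 5.182 m³/s; the ratio is 6.63.

6.63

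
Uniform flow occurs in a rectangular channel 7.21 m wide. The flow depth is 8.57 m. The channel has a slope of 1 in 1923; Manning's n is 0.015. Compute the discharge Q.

Flow area A = b·y = 7.21 × 8.57 = 61.79 m². Wetted perimeter P = b + 2y = 7.21 + 2×8.57 = 24.35 m.
Hydraulic radius R = A/P = 61.79/24.35 = 2.538 m.
Manning's equation: Q = (1/n) A R^(2/3) S^(1/2) = (1/0.015) × 61.79 × 2.538^(2/3) × 0.00052^(1/2) = 175 m³/s.

Q = 175 m³/s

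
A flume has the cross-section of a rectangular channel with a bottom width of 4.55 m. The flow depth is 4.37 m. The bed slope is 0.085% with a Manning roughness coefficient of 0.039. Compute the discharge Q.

Q = 19.4 m³/s

Flow area A = b·y = 4.55 × 4.37 = 19.88 m². Wetted perimeter P = b + 2y = 4.55 + 2×4.37 = 13.29 m.
Hydraulic radius R = A/P = 19.88/13.29 = 1.496 m.
Manning's equation: Q = (1/n) A R^(2/3) S^(1/2) = (1/0.039) × 19.88 × 1.496^(2/3) × 0.00085^(1/2) = 19.4 m³/s.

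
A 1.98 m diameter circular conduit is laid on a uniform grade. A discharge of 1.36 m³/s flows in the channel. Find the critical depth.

At critical depth, Q² T / (g A³) = 1, i.e. A³/T = Q²/g = 1.36²/9.81 = 0.1885.
At y = 0.429 m: A³/T = 0.07276 — low.
At y = 0.548 m: A³/T = 0.189 — ≈ 0.1885.

y_c = 0.548 m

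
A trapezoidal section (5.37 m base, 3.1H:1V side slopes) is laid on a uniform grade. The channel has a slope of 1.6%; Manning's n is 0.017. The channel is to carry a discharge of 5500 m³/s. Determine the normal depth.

y_n = 8.55 m

Manning's equation rearranged: A R^(2/3) = nQ / (1·√S) = 0.017 × 5500 / (√0.016) = 739.2.
Trying y = 7.04 m: A R^(2/3) = 461 — short.
Trying y = 10.3 m: A R^(2/3) = 1168 — over.
Trying y = 8.55 m: A R^(2/3) = 738.7 — matches.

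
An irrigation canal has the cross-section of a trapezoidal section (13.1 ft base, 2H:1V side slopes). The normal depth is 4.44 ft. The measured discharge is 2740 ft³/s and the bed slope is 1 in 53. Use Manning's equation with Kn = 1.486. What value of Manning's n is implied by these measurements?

n = 0.015

With bottom width b = 13.1 ft and side slope z = 2: A = (b + zy)y = (13.1 + 2×4.44)×4.44 = 97.59 ft²; P = b + 2y√(1+z²) = 13.1 + 2×4.44×2.236 = 32.96 ft.
Hydraulic radius R = A/P = 97.59/32.96 = 2.961 ft.
Rearranging Manning's equation: n = (1.486/Q) A R^(2/3) S^(1/2) = (1.486/2740) × 97.59 × 2.961^(2/3) × √0.01887 = 0.015.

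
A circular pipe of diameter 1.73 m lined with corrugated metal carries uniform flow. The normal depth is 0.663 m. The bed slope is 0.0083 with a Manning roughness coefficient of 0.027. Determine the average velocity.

V = 1.7 m/s

For a circular section of diameter D = 1.73 m at depth y = 0.663 m, the central angle is θ = 2 arccos(1 − 2y/D) = 2.67 rad. Then A = (D²/8)(θ − sin θ) = 0.8291 m² and P = Dθ/2 = 2.31 m.
Hydraulic radius R = A/P = 0.8291/2.31 = 0.3589 m.
From Manning's equation, V = (1/n) R^(2/3) S^(1/2) = (1/0.027) × 0.3589^(2/3) × 0.0083^(1/2) = 1.7 m/s.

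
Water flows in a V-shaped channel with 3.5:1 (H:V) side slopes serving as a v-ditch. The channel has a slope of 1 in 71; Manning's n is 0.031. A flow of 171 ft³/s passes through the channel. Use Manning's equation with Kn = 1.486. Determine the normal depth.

Manning's equation rearranged: A R^(2/3) = nQ / (1.486·√S) = 0.031 × 171 / (1.486 × √0.01408) = 30.06.
Trying y = 3.24 ft: A R^(2/3) = 49.37 — high.
Trying y = 2.69 ft: A R^(2/3) = 30.06 — ≈ 30.06.

y_n = 2.69 ft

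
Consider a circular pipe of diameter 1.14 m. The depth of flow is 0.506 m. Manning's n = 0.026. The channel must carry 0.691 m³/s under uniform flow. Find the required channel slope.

S = 0.01

For a circular section of diameter D = 1.14 m at depth y = 0.506 m, the central angle is θ = 2 arccos(1 − 2y/D) = 2.917 rad. Then A = (D²/8)(θ − sin θ) = 0.4375 m² and P = Dθ/2 = 1.662 m.
Hydraulic radius R = A/P = 0.4375/1.662 = 0.2632 m.
From Manning's equation, S = [nQ / (1 A R^(2/3))]² = [0.026 × 0.691 / (1 × 0.4375 × 0.2632^(2/3))]² = 0.01.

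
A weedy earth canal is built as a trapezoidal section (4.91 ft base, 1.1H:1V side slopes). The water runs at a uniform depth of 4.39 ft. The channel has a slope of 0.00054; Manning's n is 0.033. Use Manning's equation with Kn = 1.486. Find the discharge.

With bottom width b = 4.91 ft and side slope z = 1.1: A = (b + zy)y = (4.91 + 1.1×4.39)×4.39 = 42.75 ft²; P = b + 2y√(1+z²) = 4.91 + 2×4.39×1.487 = 17.96 ft.
Hydraulic radius R = A/P = 42.75/17.96 = 2.38 ft.
Manning's equation: Q = (1.486/n) A R^(2/3) S^(1/2) = (1.486/0.033) × 42.75 × 2.38^(2/3) × 0.00054^(1/2) = 79.8 ft³/s.

Q = 79.8 ft³/s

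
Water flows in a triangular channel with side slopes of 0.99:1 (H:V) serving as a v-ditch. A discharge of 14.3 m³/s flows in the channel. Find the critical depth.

At critical depth, Q² T / (g A³) = 1, i.e. A³/T = Q²/g = 14.3²/9.81 = 20.85.
Trying y = 2.37 m: A³/T = 36.64 — over.
Trying y = 1.84 m: A³/T = 10.34 — short.
Trying y = 2.12 m: A³/T = 20.99 — matches.

y_c = 2.12 m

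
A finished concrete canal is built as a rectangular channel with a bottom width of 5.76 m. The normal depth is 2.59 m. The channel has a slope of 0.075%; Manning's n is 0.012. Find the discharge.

Flow area A = b·y = 5.76 × 2.59 = 14.92 m². Wetted perimeter P = b + 2y = 5.76 + 2×2.59 = 10.94 m.
Hydraulic radius R = A/P = 14.92/10.94 = 1.364 m.
Manning's equation: Q = (1/n) A R^(2/3) S^(1/2) = (1/0.012) × 14.92 × 1.364^(2/3) × 0.00075^(1/2) = 41.9 m³/s.

Q = 41.9 m³/s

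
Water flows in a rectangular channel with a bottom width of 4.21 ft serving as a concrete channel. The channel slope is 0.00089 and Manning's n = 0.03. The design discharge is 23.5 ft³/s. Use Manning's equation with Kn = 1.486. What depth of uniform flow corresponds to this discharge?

Manning's equation rearranged: A R^(2/3) = nQ / (1.486·√S) = 0.03 × 23.5 / (1.486 × √0.00089) = 15.9.
At y = 2.6 ft: A R^(2/3) = 12.11 — low.
At y = 3.22 ft: A R^(2/3) = 15.92 — close enough.

y_n = 3.22 ft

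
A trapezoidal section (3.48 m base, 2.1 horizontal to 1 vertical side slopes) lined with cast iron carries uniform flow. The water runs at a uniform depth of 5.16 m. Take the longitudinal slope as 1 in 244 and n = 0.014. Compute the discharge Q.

With bottom width b = 3.48 m and side slope z = 2.1: A = (b + zy)y = (3.48 + 2.1×5.16)×5.16 = 73.87 m²; P = b + 2y√(1+z²) = 3.48 + 2×5.16×2.326 = 27.48 m.
Hydraulic radius R = A/P = 73.87/27.48 = 2.688 m.
Manning's equation: Q = (1/n) A R^(2/3) S^(1/2) = (1/0.014) × 73.87 × 2.688^(2/3) × 0.004098^(1/2) = 653 m³/s.

Q = 653 m³/s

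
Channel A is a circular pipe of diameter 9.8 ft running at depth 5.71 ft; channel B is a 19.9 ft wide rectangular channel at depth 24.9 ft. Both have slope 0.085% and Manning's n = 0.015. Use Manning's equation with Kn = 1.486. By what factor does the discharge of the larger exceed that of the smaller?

Channel A: For a circular section of diameter D = 9.8 ft at depth y = 5.71 ft, the central angle is θ = 2 arccos(1 − 2y/D) = 3.474 rad. Then A = (D²/8)(θ − sin θ) = 45.62 ft² and P = Dθ/2 = 17.02 ft. Hydraulic radius R = A/P = 45.62/17.02 = 2.68 ft. Q_A = (1.486/0.015)·45.62·2.68^(2/3)·√0.00085 = 254.2 ft³/s.
Channel B: Flow area A = b·y = 19.9 × 24.9 = 495.5 ft². Wetted perimeter P = b + 2y = 19.9 + 2×24.9 = 69.7 ft. Hydraulic radius R = A/P = 495.5/69.7 = 7.109 ft. Q_B = (1.486/0.015)·495.5·7.109^(2/3)·√0.00085 = 5291 ft³/s.
The larger discharge is 5291 ft³/s and the smaller is 254.2 ft³/s; the ratio is 20.8.

20.8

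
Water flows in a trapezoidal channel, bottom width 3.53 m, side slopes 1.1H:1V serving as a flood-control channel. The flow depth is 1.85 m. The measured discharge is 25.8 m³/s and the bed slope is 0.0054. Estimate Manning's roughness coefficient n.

With bottom width b = 3.53 m and side slope z = 1.1: A = (b + zy)y = (3.53 + 1.1×1.85)×1.85 = 10.3 m²; P = b + 2y√(1+z²) = 3.53 + 2×1.85×1.487 = 9.03 m.
Hydraulic radius R = A/P = 10.3/9.03 = 1.14 m.
Rearranging Manning's equation: n = (1/Q) A R^(2/3) S^(1/2) = (1/25.8) × 10.3 × 1.14^(2/3) × √0.0054 = 0.032.

n = 0.032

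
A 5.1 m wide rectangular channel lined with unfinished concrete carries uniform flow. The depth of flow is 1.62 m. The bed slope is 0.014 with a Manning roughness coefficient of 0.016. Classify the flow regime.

supercritical

Flow area A = b·y = 5.1 × 1.62 = 8.262 m². Wetted perimeter P = b + 2y = 5.1 + 2×1.62 = 8.34 m.
Hydraulic radius R = A/P = 8.262/8.34 = 0.9906 m.
V = (1/n) R^(2/3) √S = (1/0.016) × 0.9906^(2/3) × √0.014 = 7.349 m/s. Hydraulic depth D_h = A/T = 8.262/5.1 = 1.62 m.
Froude number Fr = V/√(g·D_h) = 7.349/√(9.81×1.62) = 1.84, which is greater than 1, so the flow is supercritical.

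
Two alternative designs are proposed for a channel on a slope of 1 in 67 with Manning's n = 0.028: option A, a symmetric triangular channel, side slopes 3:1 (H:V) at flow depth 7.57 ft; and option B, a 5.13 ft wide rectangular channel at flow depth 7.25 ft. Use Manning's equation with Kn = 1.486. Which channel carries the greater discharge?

Channel A: For a triangular section with side slope z = 3: A = zy² = 3×7.57² = 171.9 ft²; P = 2y√(1+z²) = 2×7.57×3.162 = 47.88 ft. Hydraulic radius R = A/P = 171.9/47.88 = 3.591 ft. Q_A = (1.486/0.028)·171.9·3.591^(2/3)·√0.01493 = 2614 ft³/s.
Channel B: Flow area A = b·y = 5.13 × 7.25 = 37.19 ft². Wetted perimeter P = b + 2y = 5.13 + 2×7.25 = 19.63 ft. Hydraulic radius R = A/P = 37.19/19.63 = 1.895 ft. Q_B = (1.486/0.028)·37.19·1.895^(2/3)·√0.01493 = 369.2 ft³/s.
Q_A = 2614 ft³/s vs Q_B = 369.2 ft³/s, so channel A carries more.

channel A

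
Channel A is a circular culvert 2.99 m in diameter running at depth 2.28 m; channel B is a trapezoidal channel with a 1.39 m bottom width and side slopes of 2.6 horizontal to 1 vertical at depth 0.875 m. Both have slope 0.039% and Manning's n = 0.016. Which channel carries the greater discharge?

channel A

Channel A: For a circular section of diameter D = 2.99 m at depth y = 2.28 m, the central angle is θ = 2 arccos(1 − 2y/D) = 4.247 rad. Then A = (D²/8)(θ − sin θ) = 5.745 m² and P = Dθ/2 = 6.35 m. Hydraulic radius R = A/P = 5.745/6.35 = 0.9048 m. Q_A = (1/0.016)·5.745·0.9048^(2/3)·√0.00039 = 6.634 m³/s.
Channel B: With bottom width b = 1.39 m and side slope z = 2.6: A = (b + zy)y = (1.39 + 2.6×0.875)×0.875 = 3.207 m²; P = b + 2y√(1+z²) = 1.39 + 2×0.875×2.786 = 6.265 m. Hydraulic radius R = A/P = 3.207/6.265 = 0.5119 m. Q_B = (1/0.016)·3.207·0.5119^(2/3)·√0.00039 = 2.533 m³/s.
Q_A = 6.634 m³/s vs Q_B = 2.533 m³/s, so channel A carries more.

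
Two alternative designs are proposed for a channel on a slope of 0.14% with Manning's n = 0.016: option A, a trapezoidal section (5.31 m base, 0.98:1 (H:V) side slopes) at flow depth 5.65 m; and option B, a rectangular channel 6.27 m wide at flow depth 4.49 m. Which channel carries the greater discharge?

channel A

Channel A: With bottom width b = 5.31 m and side slope z = 0.98: A = (b + zy)y = (5.31 + 0.98×5.65)×5.65 = 61.29 m²; P = b + 2y√(1+z²) = 5.31 + 2×5.65×1.4 = 21.13 m. Hydraulic radius R = A/P = 61.29/21.13 = 2.9 m. Q_A = (1/0.016)·61.29·2.9^(2/3)·√0.0014 = 291.5 m³/s.
Channel B: Flow area A = b·y = 6.27 × 4.49 = 28.15 m². Wetted perimeter P = b + 2y = 6.27 + 2×4.49 = 15.25 m. Hydraulic radius R = A/P = 28.15/15.25 = 1.846 m. Q_B = (1/0.016)·28.15·1.846^(2/3)·√0.0014 = 99.07 m³/s.
Q_A = 291.5 m³/s vs Q_B = 99.07 m³/s, so channel A carries more.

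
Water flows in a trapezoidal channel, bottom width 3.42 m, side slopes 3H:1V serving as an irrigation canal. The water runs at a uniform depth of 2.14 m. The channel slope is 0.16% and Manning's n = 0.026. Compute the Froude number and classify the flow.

With bottom width b = 3.42 m and side slope z = 3: A = (b + zy)y = (3.42 + 3×2.14)×2.14 = 21.06 m²; P = b + 2y√(1+z²) = 3.42 + 2×2.14×3.162 = 16.95 m.
Hydraulic radius R = A/P = 21.06/16.95 = 1.242 m.
V = (1/n) R^(2/3) √S = (1/0.026) × 1.242^(2/3) × √0.0016 = 1.778 m/s. Hydraulic depth D_h = A/T = 21.06/16.26 = 1.295 m.
Froude number Fr = V/√(g·D_h) = 1.778/√(9.81×1.295) = 0.499, which is less than 1, so the flow is subcritical.

subcritical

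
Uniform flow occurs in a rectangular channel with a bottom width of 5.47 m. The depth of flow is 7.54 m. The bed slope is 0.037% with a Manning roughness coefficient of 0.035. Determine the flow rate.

Q = 36.1 m³/s

Flow area A = b·y = 5.47 × 7.54 = 41.24 m². Wetted perimeter P = b + 2y = 5.47 + 2×7.54 = 20.55 m.
Hydraulic radius R = A/P = 41.24/20.55 = 2.007 m.
Manning's equation: Q = (1/n) A R^(2/3) S^(1/2) = (1/0.035) × 41.24 × 2.007^(2/3) × 0.00037^(1/2) = 36.1 m³/s.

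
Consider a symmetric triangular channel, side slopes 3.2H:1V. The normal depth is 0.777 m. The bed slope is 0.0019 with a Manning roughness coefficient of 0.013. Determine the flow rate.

Q = 3.34 m³/s

For a triangular section with side slope z = 3.2: A = zy² = 3.2×0.777² = 1.932 m²; P = 2y√(1+z²) = 2×0.777×3.353 = 5.21 m.
Hydraulic radius R = A/P = 1.932/5.21 = 0.3708 m.
Manning's equation: Q = (1/n) A R^(2/3) S^(1/2) = (1/0.013) × 1.932 × 0.3708^(2/3) × 0.0019^(1/2) = 3.34 m³/s.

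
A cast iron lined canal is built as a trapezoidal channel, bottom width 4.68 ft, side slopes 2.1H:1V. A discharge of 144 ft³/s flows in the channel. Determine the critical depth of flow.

y_c = 2.23 ft

At critical depth, Q² T / (g A³) = 1, i.e. A³/T = Q²/g = 144²/32.2 = 644.
Try y = 1.73 ft: A³/T = 249 — short.
Try y = 2.43 ft: A³/T = 902.5 — over.
Try y = 2.23 ft: A³/T = 648 — close enough.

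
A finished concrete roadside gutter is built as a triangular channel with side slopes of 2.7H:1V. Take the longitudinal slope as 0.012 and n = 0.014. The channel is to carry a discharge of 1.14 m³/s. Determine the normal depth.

Manning's equation rearranged: A R^(2/3) = nQ / (1·√S) = 0.014 × 1.14 / (√0.012) = 0.1457.
At y = 0.337 m: A R^(2/3) = 0.08962 — short.
At y = 0.492 m: A R^(2/3) = 0.2458 — over.
At y = 0.404 m: A R^(2/3) = 0.1454 — matches.

y_n = 0.404 m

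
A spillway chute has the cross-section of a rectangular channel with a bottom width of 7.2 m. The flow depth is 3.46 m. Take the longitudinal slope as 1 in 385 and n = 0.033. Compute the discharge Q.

Q = 56.2 m³/s

Flow area A = b·y = 7.2 × 3.46 = 24.91 m². Wetted perimeter P = b + 2y = 7.2 + 2×3.46 = 14.12 m.
Hydraulic radius R = A/P = 24.91/14.12 = 1.764 m.
Manning's equation: Q = (1/n) A R^(2/3) S^(1/2) = (1/0.033) × 24.91 × 1.764^(2/3) × 0.002597^(1/2) = 56.2 m³/s.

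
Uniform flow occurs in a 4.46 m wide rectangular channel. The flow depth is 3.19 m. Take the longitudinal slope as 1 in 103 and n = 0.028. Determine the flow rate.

Flow area A = b·y = 4.46 × 3.19 = 14.23 m². Wetted perimeter P = b + 2y = 4.46 + 2×3.19 = 10.84 m.
Hydraulic radius R = A/P = 14.23/10.84 = 1.312 m.
Manning's equation: Q = (1/n) A R^(2/3) S^(1/2) = (1/0.028) × 14.23 × 1.312^(2/3) × 0.009709^(1/2) = 60 m³/s.

Q = 60 m³/s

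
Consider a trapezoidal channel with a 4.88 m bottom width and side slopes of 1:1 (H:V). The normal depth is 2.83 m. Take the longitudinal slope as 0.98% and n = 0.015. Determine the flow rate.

Q = 205 m³/s

With bottom width b = 4.88 m and side slope z = 1: A = (b + zy)y = (4.88 + 1×2.83)×2.83 = 21.82 m²; P = b + 2y√(1+z²) = 4.88 + 2×2.83×1.414 = 12.88 m.
Hydraulic radius R = A/P = 21.82/12.88 = 1.693 m.
Manning's equation: Q = (1/n) A R^(2/3) S^(1/2) = (1/0.015) × 21.82 × 1.693^(2/3) × 0.0098^(1/2) = 205 m³/s.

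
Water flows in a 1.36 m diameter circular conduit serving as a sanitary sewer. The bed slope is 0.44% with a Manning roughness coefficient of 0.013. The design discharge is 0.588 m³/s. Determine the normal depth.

y_n = 0.371 m

Manning's equation rearranged: A R^(2/3) = nQ / (1·√S) = 0.013 × 0.588 / (√0.0044) = 0.1152.
Try y = 0.283 m: A R^(2/3) = 0.06714 — short.
Try y = 0.427 m: A R^(2/3) = 0.1513 — over.
Try y = 0.371 m: A R^(2/3) = 0.1151 — ≈ 0.1152.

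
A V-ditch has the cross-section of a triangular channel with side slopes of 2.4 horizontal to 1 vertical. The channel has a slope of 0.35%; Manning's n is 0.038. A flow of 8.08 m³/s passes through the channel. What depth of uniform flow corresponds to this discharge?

Manning's equation rearranged: A R^(2/3) = nQ / (1·√S) = 0.038 × 8.08 / (√0.0035) = 5.19.
At y = 1.45 m: A R^(2/3) = 3.861 — short.
At y = 1.86 m: A R^(2/3) = 7.5 — over.
At y = 1.62 m: A R^(2/3) = 5.189 — close enough.

y_n = 1.62 m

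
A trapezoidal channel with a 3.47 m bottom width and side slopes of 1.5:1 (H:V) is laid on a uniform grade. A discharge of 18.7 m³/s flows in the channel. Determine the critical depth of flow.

At critical depth, Q² T / (g A³) = 1, i.e. A³/T = Q²/g = 18.7²/9.81 = 35.65.
Trying y = 0.964 m: A³/T = 16.73 — low.
Trying y = 1.2 m: A³/T = 35.77 — close enough.

y_c = 1.2 m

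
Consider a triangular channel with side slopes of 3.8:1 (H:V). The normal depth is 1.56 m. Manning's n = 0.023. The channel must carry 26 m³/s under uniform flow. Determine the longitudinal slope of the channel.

For a triangular section with side slope z = 3.8: A = zy² = 3.8×1.56² = 9.248 m²; P = 2y√(1+z²) = 2×1.56×3.929 = 12.26 m.
Hydraulic radius R = A/P = 9.248/12.26 = 0.7543 m.
From Manning's equation, S = [nQ / (1 A R^(2/3))]² = [0.023 × 26 / (1 × 9.248 × 0.7543^(2/3))]² = 0.00609.

S = 0.00609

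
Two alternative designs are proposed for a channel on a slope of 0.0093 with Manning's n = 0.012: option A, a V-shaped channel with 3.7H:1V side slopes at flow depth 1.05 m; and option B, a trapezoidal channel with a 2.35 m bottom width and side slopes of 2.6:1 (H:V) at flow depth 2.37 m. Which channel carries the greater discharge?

channel B

Channel A: For a triangular section with side slope z = 3.7: A = zy² = 3.7×1.05² = 4.079 m²; P = 2y√(1+z²) = 2×1.05×3.833 = 8.049 m. Hydraulic radius R = A/P = 4.079/8.049 = 0.5068 m. Q_A = (1/0.012)·4.079·0.5068^(2/3)·√0.0093 = 20.84 m³/s.
Channel B: With bottom width b = 2.35 m and side slope z = 2.6: A = (b + zy)y = (2.35 + 2.6×2.37)×2.37 = 20.17 m²; P = b + 2y√(1+z²) = 2.35 + 2×2.37×2.786 = 15.55 m. Hydraulic radius R = A/P = 20.17/15.55 = 1.297 m. Q_B = (1/0.012)·20.17·1.297^(2/3)·√0.0093 = 192.8 m³/s.
Q_A = 20.84 m³/s vs Q_B = 192.8 m³/s, so channel B carries more.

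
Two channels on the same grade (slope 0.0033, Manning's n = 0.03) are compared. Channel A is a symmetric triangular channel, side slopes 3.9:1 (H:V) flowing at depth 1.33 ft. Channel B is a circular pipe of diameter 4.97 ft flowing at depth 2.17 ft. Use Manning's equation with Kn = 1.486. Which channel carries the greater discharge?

Channel A: For a triangular section with side slope z = 3.9: A = zy² = 3.9×1.33² = 6.899 ft²; P = 2y√(1+z²) = 2×1.33×4.026 = 10.71 ft. Hydraulic radius R = A/P = 6.899/10.71 = 0.6442 ft. Q_A = (1.486/0.03)·6.899·0.6442^(2/3)·√0.0033 = 14.64 ft³/s.
Channel B: For a circular section of diameter D = 4.97 ft at depth y = 2.17 ft, the central angle is θ = 2 arccos(1 − 2y/D) = 2.887 rad. Then A = (D²/8)(θ − sin θ) = 8.139 ft² and P = Dθ/2 = 7.175 ft. Hydraulic radius R = A/P = 8.139/7.175 = 1.134 ft. Q_B = (1.486/0.03)·8.139·1.134^(2/3)·√0.0033 = 25.19 ft³/s.
Q_A = 14.64 ft³/s vs Q_B = 25.19 ft³/s, so channel B carries more.

channel B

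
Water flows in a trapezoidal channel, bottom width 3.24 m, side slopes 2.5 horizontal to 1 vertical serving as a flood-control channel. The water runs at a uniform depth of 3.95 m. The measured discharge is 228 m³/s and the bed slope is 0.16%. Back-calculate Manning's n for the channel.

n = 0.015

With bottom width b = 3.24 m and side slope z = 2.5: A = (b + zy)y = (3.24 + 2.5×3.95)×3.95 = 51.8 m²; P = b + 2y√(1+z²) = 3.24 + 2×3.95×2.693 = 24.51 m.
Hydraulic radius R = A/P = 51.8/24.51 = 2.113 m.
Rearranging Manning's equation: n = (1/Q) A R^(2/3) S^(1/2) = (1/228) × 51.8 × 2.113^(2/3) × √0.0016 = 0.015.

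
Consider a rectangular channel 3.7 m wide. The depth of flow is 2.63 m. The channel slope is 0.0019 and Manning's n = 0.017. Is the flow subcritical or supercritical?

subcritical

Flow area A = b·y = 3.7 × 2.63 = 9.731 m². Wetted perimeter P = b + 2y = 3.7 + 2×2.63 = 8.96 m.
Hydraulic radius R = A/P = 9.731/8.96 = 1.086 m.
V = (1/n) R^(2/3) √S = (1/0.017) × 1.086^(2/3) × √0.0019 = 2.709 m/s. Hydraulic depth D_h = A/T = 9.731/3.7 = 2.63 m.
Froude number Fr = V/√(g·D_h) = 2.709/√(9.81×2.63) = 0.533, which is less than 1, so the flow is subcritical.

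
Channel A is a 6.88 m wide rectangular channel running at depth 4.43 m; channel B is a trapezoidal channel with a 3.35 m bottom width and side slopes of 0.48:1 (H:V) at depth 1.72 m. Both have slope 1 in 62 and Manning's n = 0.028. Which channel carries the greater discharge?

Channel A: Flow area A = b·y = 6.88 × 4.43 = 30.48 m². Wetted perimeter P = b + 2y = 6.88 + 2×4.43 = 15.74 m. Hydraulic radius R = A/P = 30.48/15.74 = 1.936 m. Q_A = (1/0.028)·30.48·1.936^(2/3)·√0.01613 = 214.8 m³/s.
Channel B: With bottom width b = 3.35 m and side slope z = 0.48: A = (b + zy)y = (3.35 + 0.48×1.72)×1.72 = 7.182 m²; P = b + 2y√(1+z²) = 3.35 + 2×1.72×1.109 = 7.166 m. Hydraulic radius R = A/P = 7.182/7.166 = 1.002 m. Q_B = (1/0.028)·7.182·1.002^(2/3)·√0.01613 = 32.62 m³/s.
Q_A = 214.8 m³/s vs Q_B = 32.62 m³/s, so channel A carries more.

channel A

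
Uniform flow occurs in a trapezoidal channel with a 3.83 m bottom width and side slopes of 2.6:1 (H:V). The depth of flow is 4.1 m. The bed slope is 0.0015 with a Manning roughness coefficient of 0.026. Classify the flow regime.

With bottom width b = 3.83 m and side slope z = 2.6: A = (b + zy)y = (3.83 + 2.6×4.1)×4.1 = 59.41 m²; P = b + 2y√(1+z²) = 3.83 + 2×4.1×2.786 = 26.67 m.
Hydraulic radius R = A/P = 59.41/26.67 = 2.227 m.
V = (1/n) R^(2/3) √S = (1/0.026) × 2.227^(2/3) × √0.0015 = 2.541 m/s. Hydraulic depth D_h = A/T = 59.41/25.15 = 2.362 m.
Froude number Fr = V/√(g·D_h) = 2.541/√(9.81×2.362) = 0.528, which is less than 1, so the flow is subcritical.

subcritical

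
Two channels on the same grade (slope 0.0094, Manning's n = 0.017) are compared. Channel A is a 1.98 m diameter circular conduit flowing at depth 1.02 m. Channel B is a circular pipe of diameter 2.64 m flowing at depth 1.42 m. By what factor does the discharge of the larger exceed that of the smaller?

Channel A: For a circular section of diameter D = 1.98 m at depth y = 1.02 m, the central angle is θ = 2 arccos(1 − 2y/D) = 3.202 rad. Then A = (D²/8)(θ − sin θ) = 1.599 m² and P = Dθ/2 = 3.17 m. Hydraulic radius R = A/P = 1.599/3.17 = 0.5044 m. Q_A = (1/0.017)·1.599·0.5044^(2/3)·√0.0094 = 5.778 m³/s.
Channel B: For a circular section of diameter D = 2.64 m at depth y = 1.42 m, the central angle is θ = 2 arccos(1 − 2y/D) = 3.293 rad. Then A = (D²/8)(θ − sin θ) = 3.001 m² and P = Dθ/2 = 4.347 m. Hydraulic radius R = A/P = 3.001/4.347 = 0.6903 m. Q_B = (1/0.017)·3.001·0.6903^(2/3)·√0.0094 = 13.37 m³/s.
The larger discharge is 13.37 m³/s and the smaller is 5.778 m³/s; the ratio is 2.31.

2.31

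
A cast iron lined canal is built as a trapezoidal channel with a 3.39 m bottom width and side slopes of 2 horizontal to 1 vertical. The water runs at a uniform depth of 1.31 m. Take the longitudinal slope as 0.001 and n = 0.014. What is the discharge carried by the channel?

With bottom width b = 3.39 m and side slope z = 2: A = (b + zy)y = (3.39 + 2×1.31)×1.31 = 7.873 m²; P = b + 2y√(1+z²) = 3.39 + 2×1.31×2.236 = 9.248 m.
Hydraulic radius R = A/P = 7.873/9.248 = 0.8513 m.
Manning's equation: Q = (1/n) A R^(2/3) S^(1/2) = (1/0.014) × 7.873 × 0.8513^(2/3) × 0.001^(1/2) = 16 m³/s.

Q = 16 m³/s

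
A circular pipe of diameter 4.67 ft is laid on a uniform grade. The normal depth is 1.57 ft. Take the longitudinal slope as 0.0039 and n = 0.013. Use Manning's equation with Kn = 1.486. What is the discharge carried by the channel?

Q = 33 ft³/s

For a circular section of diameter D = 4.67 ft at depth y = 1.57 ft, the central angle is θ = 2 arccos(1 − 2y/D) = 2.474 rad. Then A = (D²/8)(θ − sin θ) = 5.057 ft² and P = Dθ/2 = 5.777 ft.
Hydraulic radius R = A/P = 5.057/5.777 = 0.8754 ft.
Manning's equation: Q = (1.486/n) A R^(2/3) S^(1/2) = (1.486/0.013) × 5.057 × 0.8754^(2/3) × 0.0039^(1/2) = 33 ft³/s.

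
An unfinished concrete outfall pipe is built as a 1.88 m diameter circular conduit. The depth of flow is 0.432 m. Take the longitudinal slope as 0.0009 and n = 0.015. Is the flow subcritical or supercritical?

For a circular section of diameter D = 1.88 m at depth y = 0.432 m, the central angle is θ = 2 arccos(1 − 2y/D) = 2 rad. Then A = (D²/8)(θ − sin θ) = 0.4817 m² and P = Dθ/2 = 1.88 m.
Hydraulic radius R = A/P = 0.4817/1.88 = 0.2563 m.
V = (1/n) R^(2/3) √S = (1/0.015) × 0.2563^(2/3) × √0.0009 = 0.8069 m/s. Hydraulic depth D_h = A/T = 0.4817/1.582 = 0.3045 m.
Froude number Fr = V/√(g·D_h) = 0.8069/√(9.81×0.3045) = 0.467, which is less than 1, so the flow is subcritical.

subcritical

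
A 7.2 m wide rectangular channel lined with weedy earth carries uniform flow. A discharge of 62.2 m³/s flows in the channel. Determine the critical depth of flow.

y_c = 1.97 m

For a rectangular channel, critical depth y_c = (q²/g)^(1/3) where q = Q/b = 62.2/7.2 = 8.639 m²/s.
So y_c = (8.639²/9.81)^(1/3) = 1.97 m.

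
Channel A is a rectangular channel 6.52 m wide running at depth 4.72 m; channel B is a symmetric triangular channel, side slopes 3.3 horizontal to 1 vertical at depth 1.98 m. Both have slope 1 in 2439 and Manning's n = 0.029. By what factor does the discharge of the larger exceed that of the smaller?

3.82

Channel A: Flow area A = b·y = 6.52 × 4.72 = 30.77 m². Wetted perimeter P = b + 2y = 6.52 + 2×4.72 = 15.96 m. Hydraulic radius R = A/P = 30.77/15.96 = 1.928 m. Q_A = (1/0.029)·30.77·1.928^(2/3)·√0.00041 = 33.29 m³/s.
Channel B: For a triangular section with side slope z = 3.3: A = zy² = 3.3×1.98² = 12.94 m²; P = 2y√(1+z²) = 2×1.98×3.448 = 13.65 m. Hydraulic radius R = A/P = 12.94/13.65 = 0.9475 m. Q_B = (1/0.029)·12.94·0.9475^(2/3)·√0.00041 = 8.714 m³/s.
The larger discharge is 33.29 m³/s and the smaller is 8.714 m³/s; the ratio is 3.82.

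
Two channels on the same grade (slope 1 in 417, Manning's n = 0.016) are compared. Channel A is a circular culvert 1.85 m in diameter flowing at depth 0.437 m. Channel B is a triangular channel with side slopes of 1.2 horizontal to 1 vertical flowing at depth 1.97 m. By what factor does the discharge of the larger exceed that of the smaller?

19.7

Channel A: For a circular section of diameter D = 1.85 m at depth y = 0.437 m, the central angle is θ = 2 arccos(1 − 2y/D) = 2.03 rad. Then A = (D²/8)(θ − sin θ) = 0.485 m² and P = Dθ/2 = 1.878 m. Hydraulic radius R = A/P = 0.485/1.878 = 0.2583 m. Q_A = (1/0.016)·0.485·0.2583^(2/3)·√0.002398 = 0.6021 m³/s.
Channel B: For a triangular section with side slope z = 1.2: A = zy² = 1.2×1.97² = 4.657 m²; P = 2y√(1+z²) = 2×1.97×1.562 = 6.154 m. Hydraulic radius R = A/P = 4.657/6.154 = 0.7567 m. Q_B = (1/0.016)·4.657·0.7567^(2/3)·√0.002398 = 11.84 m³/s.
The larger discharge is 11.84 m³/s and the smaller is 0.6021 m³/s; the ratio is 19.7.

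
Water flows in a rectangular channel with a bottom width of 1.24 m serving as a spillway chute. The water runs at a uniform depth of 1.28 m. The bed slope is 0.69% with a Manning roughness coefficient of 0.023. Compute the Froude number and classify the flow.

subcritical

Flow area A = b·y = 1.24 × 1.28 = 1.587 m². Wetted perimeter P = b + 2y = 1.24 + 2×1.28 = 3.8 m.
Hydraulic radius R = A/P = 1.587/3.8 = 0.4177 m.
V = (1/n) R^(2/3) √S = (1/0.023) × 0.4177^(2/3) × √0.0069 = 2.018 m/s. Hydraulic depth D_h = A/T = 1.587/1.24 = 1.28 m.
Froude number Fr = V/√(g·D_h) = 2.018/√(9.81×1.28) = 0.569, which is less than 1, so the flow is subcritical.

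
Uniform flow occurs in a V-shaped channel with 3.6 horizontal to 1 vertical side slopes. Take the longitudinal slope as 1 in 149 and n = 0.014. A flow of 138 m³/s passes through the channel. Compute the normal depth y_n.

y_n = 2.43 m

Manning's equation rearranged: A R^(2/3) = nQ / (1·√S) = 0.014 × 138 / (√0.006711) = 23.58.
Try y = 2.04 m: A R^(2/3) = 14.81 — short.
Try y = 2.77 m: A R^(2/3) = 33.48 — over.
Try y = 2.43 m: A R^(2/3) = 23.61 — ≈ 23.58.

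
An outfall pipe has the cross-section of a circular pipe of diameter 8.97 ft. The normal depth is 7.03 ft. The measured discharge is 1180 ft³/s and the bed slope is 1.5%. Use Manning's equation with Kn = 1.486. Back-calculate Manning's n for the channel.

For a circular section of diameter D = 8.97 ft at depth y = 7.03 ft, the central angle is θ = 2 arccos(1 − 2y/D) = 4.348 rad. Then A = (D²/8)(θ − sin θ) = 53.13 ft² and P = Dθ/2 = 19.5 ft.
Hydraulic radius R = A/P = 53.13/19.5 = 2.724 ft.
Rearranging Manning's equation: n = (1.486/Q) A R^(2/3) S^(1/2) = (1.486/1180) × 53.13 × 2.724^(2/3) × √0.015 = 0.016.

n = 0.016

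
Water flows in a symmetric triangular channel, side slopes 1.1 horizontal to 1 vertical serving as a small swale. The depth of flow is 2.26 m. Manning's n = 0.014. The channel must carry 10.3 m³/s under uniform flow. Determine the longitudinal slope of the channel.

S = 0.000836

For a triangular section with side slope z = 1.1: A = zy² = 1.1×2.26² = 5.618 m²; P = 2y√(1+z²) = 2×2.26×1.487 = 6.719 m.
Hydraulic radius R = A/P = 5.618/6.719 = 0.8361 m.
From Manning's equation, S = [nQ / (1 A R^(2/3))]² = [0.014 × 10.3 / (1 × 5.618 × 0.8361^(2/3))]² = 0.000836.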